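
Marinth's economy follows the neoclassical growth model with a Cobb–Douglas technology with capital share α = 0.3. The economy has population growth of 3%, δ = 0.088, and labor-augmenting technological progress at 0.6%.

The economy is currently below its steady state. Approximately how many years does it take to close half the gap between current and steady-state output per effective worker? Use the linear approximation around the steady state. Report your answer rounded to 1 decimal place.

Near the steady state the convergence rate is λ = (1 − α)(n + g + δ).
λ = (1 − 0.3) × 0.124 = 0.7 × 0.124 = 0.0868
Half-life = ln 2 / λ = 0.6931 / 0.0868 ≈ 7.99 years

about 8.0 years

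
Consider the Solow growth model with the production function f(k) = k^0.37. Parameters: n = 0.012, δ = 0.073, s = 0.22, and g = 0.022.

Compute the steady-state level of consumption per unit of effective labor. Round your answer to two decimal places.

c* ≈ 1.19

Steady state requires s·f(k) = (n + g + δ)·k, i.e. s·k^α = (n + g + δ)·k.
Dividing both sides by k: k^(1−α) = s / (n + g + δ).
k^0.63 = 0.22 / (0.012 + 0.022 + 0.073) = 0.22 / 0.107 = 2.0561
k* = 2.0561^(1/0.63) ≈ 3.1398
y* = (k*)^α = 3.1398^0.37 ≈ 1.5271
c* = (1 − s)·y* = (1 − 0.22) × 1.5271 ≈ 1.1911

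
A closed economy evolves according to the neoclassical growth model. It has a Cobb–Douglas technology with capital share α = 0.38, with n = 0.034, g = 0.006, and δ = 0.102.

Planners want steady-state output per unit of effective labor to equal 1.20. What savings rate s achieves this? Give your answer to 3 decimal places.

In steady state, investment equals break-even investment: s·k^α = (n + g + δ)·k.
Since y* = [s/(n + g + δ)]^(α/(1−α)), we have s/(n + g + δ) = (y*)^((1−α)/α) = 1.20^1.6316 = 1.3465.
Therefore s = 1.3465 × (n + g + δ) = 1.3465 × 0.142 = 0.1912.

s ≈ 0.191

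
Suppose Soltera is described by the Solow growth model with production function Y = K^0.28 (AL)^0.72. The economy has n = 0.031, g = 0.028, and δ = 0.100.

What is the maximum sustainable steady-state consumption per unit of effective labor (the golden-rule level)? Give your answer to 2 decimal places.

c_gold ≈ 0.90

At the golden rule, f'(k) = n + g + δ, so α·k^(α−1) = n + g + δ and k_gold = (α/(n + g + δ))^(1/(1−α)).
k_gold = (0.28/0.159)^(1/0.72) = 1.7610^1.3889 ≈ 2.1945
c_gold = f(k_gold) − (n + g + δ)·k_gold = 1.2462 − 0.159×2.1945 ≈ 0.8973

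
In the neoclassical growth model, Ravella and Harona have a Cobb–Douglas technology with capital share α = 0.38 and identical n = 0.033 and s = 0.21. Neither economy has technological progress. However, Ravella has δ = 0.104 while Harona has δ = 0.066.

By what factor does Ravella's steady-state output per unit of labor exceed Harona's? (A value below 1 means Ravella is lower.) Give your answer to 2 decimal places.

Steady-state y* = [s/(n + δ)]^(α/(1−α)), so the ratio is [ (s_R/(n + δ)_R) / (s_H/(n + δ)_H) ]^0.6129.
s_R/(n + δ)_R = 0.21/0.137 = 1.5328; s_H/(n + δ)_H = 0.21/0.099 = 2.1212.
Ratio = (1.5328/2.1212)^0.6129 = 0.7226^0.6129 ≈ 0.8194

ratio ≈ 0.82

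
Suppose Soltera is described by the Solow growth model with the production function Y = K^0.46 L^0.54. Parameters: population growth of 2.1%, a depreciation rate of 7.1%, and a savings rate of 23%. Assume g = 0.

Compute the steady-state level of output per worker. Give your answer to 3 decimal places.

y* = 2.183

In steady state, investment equals break-even investment: s·k^α = (n + δ)·k.
Dividing both sides by k: k^(1−α) = s / (n + δ).
k^0.54 = 0.23 / (0.021 + 0.071) = 0.23 / 0.092 = 2.5000
k* = 2.5000^(1/0.54) ≈ 5.4566
y* = (k*)^α = 5.4566^0.46 ≈ 2.1827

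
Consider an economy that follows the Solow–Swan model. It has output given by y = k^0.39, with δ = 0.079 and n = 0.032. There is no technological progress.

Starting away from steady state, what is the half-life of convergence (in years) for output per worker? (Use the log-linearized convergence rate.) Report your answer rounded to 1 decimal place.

about 10.2 years

Near the steady state the convergence rate is λ = (1 − α)(n + δ).
λ = (1 − 0.39) × 0.111 = 0.61 × 0.111 = 0.06771
Half-life = ln 2 / λ = 0.6931 / 0.06771 ≈ 10.24 years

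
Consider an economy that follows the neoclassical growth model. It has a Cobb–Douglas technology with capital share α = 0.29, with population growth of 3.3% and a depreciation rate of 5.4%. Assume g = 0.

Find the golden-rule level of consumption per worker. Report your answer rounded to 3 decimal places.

At the golden rule, f'(k) = n + δ, so α·k^(α−1) = n + δ and k_gold = (α/(n + δ))^(1/(1−α)).
k_gold = (0.29/0.087)^(1/0.71) = 3.3333^1.4085 ≈ 5.4509
c_gold = f(k_gold) − (n + δ)·k_gold = 1.6352 − 0.087×5.4509 ≈ 1.1610

c_gold ≈ 1.161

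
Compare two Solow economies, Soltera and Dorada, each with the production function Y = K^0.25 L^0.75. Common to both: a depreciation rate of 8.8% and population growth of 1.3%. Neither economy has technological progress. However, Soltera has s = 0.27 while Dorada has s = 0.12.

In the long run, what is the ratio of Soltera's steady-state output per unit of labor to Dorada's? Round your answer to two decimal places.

Steady-state y* = [s/(n + δ)]^(α/(1−α)), so the ratio is [ (s_S/(n + δ)_S) / (s_D/(n + δ)_D) ]^0.3333.
s_S/(n + δ)_S = 0.27/0.101 = 2.6733; s_D/(n + δ)_D = 0.12/0.101 = 1.1881.
Ratio = (2.6733/1.1881)^0.3333 = 2.2501^0.3333 ≈ 1.3104

y*_S / y*_D ≈ 1.31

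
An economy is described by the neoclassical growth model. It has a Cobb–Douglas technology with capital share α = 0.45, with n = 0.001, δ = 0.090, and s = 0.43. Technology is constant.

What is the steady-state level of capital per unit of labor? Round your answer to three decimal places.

In steady state, investment equals break-even investment: s·k^α = (n + δ)·k.
Dividing both sides by k: k^(1−α) = s / (n + δ).
k^0.55 = 0.43 / (0.001 + 0.090) = 0.43 / 0.091 = 4.7253
k* = 4.7253^(1/0.55) ≈ 16.8359

k* = 16.836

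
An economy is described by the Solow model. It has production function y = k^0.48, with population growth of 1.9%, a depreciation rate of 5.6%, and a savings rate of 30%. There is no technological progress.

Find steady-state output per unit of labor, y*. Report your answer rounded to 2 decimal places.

At the steady state, Δk = 0, so s·k^α = (n + δ)·k.
Dividing both sides by k: k^(1−α) = s / (n + δ).
k^0.52 = 0.30 / (0.019 + 0.056) = 0.30 / 0.075 = 4.0000
k* = 4.0000^(1/0.52) ≈ 14.3816
y* = (k*)^α = 14.3816^0.48 ≈ 3.5954

y* ≈ 3.60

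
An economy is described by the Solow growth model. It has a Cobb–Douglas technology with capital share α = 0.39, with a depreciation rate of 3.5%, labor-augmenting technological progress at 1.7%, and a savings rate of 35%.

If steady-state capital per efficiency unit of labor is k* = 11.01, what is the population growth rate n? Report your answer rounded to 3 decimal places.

n ≈ 0.029

Steady state requires s·f(k) = (n + g + δ)·k, i.e. s·k^α = (n + g + δ)·k.
So s / (n + g + δ) = (k*)^(1−α) = 11.01^0.61 = 4.3201.
Therefore n + g + δ = s / 4.3201 = 0.35 / 4.3201 = 0.0810, so n = 0.0810 − 0.052 = 0.0290.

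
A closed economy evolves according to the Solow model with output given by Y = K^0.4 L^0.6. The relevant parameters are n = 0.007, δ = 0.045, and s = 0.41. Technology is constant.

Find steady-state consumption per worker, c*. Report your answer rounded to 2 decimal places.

In steady state, investment equals break-even investment: s·k^α = (n + δ)·k.
Dividing both sides by k: k^(1−α) = s / (n + δ).
k^0.6 = 0.41 / (0.007 + 0.045) = 0.41 / 0.052 = 7.8846
k* = 7.8846^(1/0.6) ≈ 31.2344
y* = (k*)^α = 31.2344^0.4 ≈ 3.9614
c* = (1 − s)·y* = (1 − 0.41) × 3.9614 ≈ 2.3372

c* = 2.34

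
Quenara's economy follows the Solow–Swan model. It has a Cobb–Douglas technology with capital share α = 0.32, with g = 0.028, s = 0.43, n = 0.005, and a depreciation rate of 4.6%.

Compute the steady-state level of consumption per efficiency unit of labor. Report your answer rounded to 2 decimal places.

Steady state requires s·f(k) = (n + g + δ)·k, i.e. s·k^α = (n + g + δ)·k.
Rearranging, k^(1−α) = s / (n + g + δ).
k^0.68 = 0.43 / (0.005 + 0.028 + 0.046) = 0.43 / 0.079 = 5.4430
k* = 5.4430^(1/0.68) ≈ 12.0813
y* = (k*)^α = 12.0813^0.32 ≈ 2.2196
c* = (1 − s)·y* = (1 − 0.43) × 2.2196 ≈ 1.2652

c* ≈ 1.27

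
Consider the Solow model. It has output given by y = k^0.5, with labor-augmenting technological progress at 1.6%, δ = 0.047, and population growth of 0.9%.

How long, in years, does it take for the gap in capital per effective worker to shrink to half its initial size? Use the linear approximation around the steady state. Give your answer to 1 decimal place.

half-life ≈ 19.3 years

Near the steady state the convergence rate is λ = (1 − α)(n + g + δ).
λ = (1 − 0.5) × 0.072 = 0.5 × 0.072 = 0.0360
Half-life = ln 2 / λ = 0.6931 / 0.0360 ≈ 19.25 years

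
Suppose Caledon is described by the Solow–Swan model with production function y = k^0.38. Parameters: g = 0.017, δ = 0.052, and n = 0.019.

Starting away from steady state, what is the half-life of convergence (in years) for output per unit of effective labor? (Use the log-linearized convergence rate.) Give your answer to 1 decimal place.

half-life ≈ 12.7 years

Near the steady state the convergence rate is λ = (1 − α)(n + g + δ).
λ = (1 − 0.38) × 0.088 = 0.62 × 0.088 = 0.05456
Half-life = ln 2 / λ = 0.6931 / 0.05456 ≈ 12.70 years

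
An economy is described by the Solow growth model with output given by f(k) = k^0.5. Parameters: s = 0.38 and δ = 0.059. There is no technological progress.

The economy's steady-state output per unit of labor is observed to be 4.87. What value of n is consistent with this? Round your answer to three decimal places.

In steady state, investment equals break-even investment: s·k^α = (n + δ)·k.
Since y* = [s/(n + δ)]^(α/(1−α)), we have s/(n + δ) = (y*)^((1−α)/α) = 4.87^1 = 4.8700.
Therefore n + δ = s / 4.8700 = 0.38 / 4.8700 = 0.0780, so n = 0.0780 − 0.059 = 0.0190.

n ≈ 0.019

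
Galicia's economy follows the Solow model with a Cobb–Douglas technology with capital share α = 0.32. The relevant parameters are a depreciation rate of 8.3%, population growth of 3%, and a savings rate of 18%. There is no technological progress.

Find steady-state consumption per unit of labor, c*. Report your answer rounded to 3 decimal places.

c* = 1.021

Steady state requires s·f(k) = (n + δ)·k, i.e. s·k^α = (n + δ)·k.
Dividing both sides by k: k^(1−α) = s / (n + δ).
k^0.68 = 0.18 / (0.030 + 0.083) = 0.18 / 0.113 = 1.5929
k* = 1.5929^(1/0.68) ≈ 1.9831
y* = (k*)^α = 1.9831^0.32 ≈ 1.2449
c* = (1 − s)·y* = (1 − 0.18) × 1.2449 ≈ 1.0208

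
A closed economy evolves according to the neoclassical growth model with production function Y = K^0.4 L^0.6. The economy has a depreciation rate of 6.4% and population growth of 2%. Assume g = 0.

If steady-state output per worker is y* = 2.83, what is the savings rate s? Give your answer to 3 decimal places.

At the steady state, Δk = 0, so s·k^α = (n + δ)·k.
Since y* = [s/(n + δ)]^(α/(1−α)), we have s/(n + δ) = (y*)^((1−α)/α) = 2.83^1.5 = 4.7608.
Therefore s = 4.7608 × (n + δ) = 4.7608 × 0.084 = 0.3999.

s ≈ 0.400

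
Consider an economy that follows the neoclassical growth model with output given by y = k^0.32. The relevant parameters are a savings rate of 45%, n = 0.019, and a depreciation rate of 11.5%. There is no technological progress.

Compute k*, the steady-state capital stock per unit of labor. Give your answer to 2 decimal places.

k* = 5.94

At the steady state, Δk = 0, so s·k^α = (n + δ)·k.
Rearranging, k^(1−α) = s / (n + δ).
k^0.68 = 0.45 / (0.019 + 0.115) = 0.45 / 0.134 = 3.3582
k* = 3.3582^(1/0.68) ≈ 5.9386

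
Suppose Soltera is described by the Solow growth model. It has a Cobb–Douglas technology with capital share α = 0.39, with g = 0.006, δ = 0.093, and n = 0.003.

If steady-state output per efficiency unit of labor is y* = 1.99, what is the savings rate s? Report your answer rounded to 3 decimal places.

s ≈ 0.299

In steady state, investment equals break-even investment: s·k^α = (n + g + δ)·k.
Since y* = [s/(n + g + δ)]^(α/(1−α)), we have s/(n + g + δ) = (y*)^((1−α)/α) = 1.99^1.5641 = 2.9338.
Therefore s = 2.9338 × (n + g + δ) = 2.9338 × 0.102 = 0.2992.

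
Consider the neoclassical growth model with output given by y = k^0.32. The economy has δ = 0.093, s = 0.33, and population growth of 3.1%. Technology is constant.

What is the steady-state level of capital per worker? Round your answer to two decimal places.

Steady state requires s·f(k) = (n + δ)·k, i.e. s·k^α = (n + δ)·k.
Dividing both sides by k: k^(1−α) = s / (n + δ).
k^0.68 = 0.33 / (0.031 + 0.093) = 0.33 / 0.124 = 2.6613
k* = 2.6613^(1/0.68) ≈ 4.2183

k* ≈ 4.22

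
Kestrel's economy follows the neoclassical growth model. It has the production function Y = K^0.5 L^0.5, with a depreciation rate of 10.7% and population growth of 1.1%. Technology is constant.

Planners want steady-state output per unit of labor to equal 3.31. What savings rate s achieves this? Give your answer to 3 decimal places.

s ≈ 0.391

In steady state, investment equals break-even investment: s·k^α = (n + δ)·k.
Since y* = [s/(n + δ)]^(α/(1−α)), we have s/(n + δ) = (y*)^((1−α)/α) = 3.31^1 = 3.3100.
Therefore s = 3.3100 × (n + δ) = 3.3100 × 0.118 = 0.3906.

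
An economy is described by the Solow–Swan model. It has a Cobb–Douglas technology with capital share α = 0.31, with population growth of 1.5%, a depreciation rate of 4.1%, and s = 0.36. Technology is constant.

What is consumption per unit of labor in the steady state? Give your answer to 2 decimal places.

c* = 1.48

Steady state requires s·f(k) = (n + δ)·k, i.e. s·k^α = (n + δ)·k.
Rearranging, k^(1−α) = s / (n + δ).
k^0.69 = 0.36 / (0.015 + 0.041) = 0.36 / 0.056 = 6.4286
k* = 6.4286^(1/0.69) ≈ 14.8314
y* = (k*)^α = 14.8314^0.31 ≈ 2.3071
c* = (1 − s)·y* = (1 − 0.36) × 2.3071 ≈ 1.4765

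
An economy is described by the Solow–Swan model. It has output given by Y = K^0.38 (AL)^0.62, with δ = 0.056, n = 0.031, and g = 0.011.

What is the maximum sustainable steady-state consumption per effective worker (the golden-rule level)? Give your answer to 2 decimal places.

c_gold ≈ 1.42

At the golden rule, f'(k) = n + g + δ, so α·k^(α−1) = n + g + δ and k_gold = (α/(n + g + δ))^(1/(1−α)).
k_gold = (0.38/0.098)^(1/0.62) = 3.8776^1.6129 ≈ 8.8980
c_gold = f(k_gold) − (n + g + δ)·k_gold = 2.2947 − 0.098×8.8980 ≈ 1.4227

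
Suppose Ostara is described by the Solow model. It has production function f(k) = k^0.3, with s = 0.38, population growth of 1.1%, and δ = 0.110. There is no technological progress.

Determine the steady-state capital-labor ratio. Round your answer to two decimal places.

k* ≈ 5.13

At the steady state, Δk = 0, so s·k^α = (n + δ)·k.
Dividing both sides by k: k^(1−α) = s / (n + δ).
k^0.7 = 0.38 / (0.011 + 0.110) = 0.38 / 0.121 = 3.1405
k* = 3.1405^(1/0.7) ≈ 5.1286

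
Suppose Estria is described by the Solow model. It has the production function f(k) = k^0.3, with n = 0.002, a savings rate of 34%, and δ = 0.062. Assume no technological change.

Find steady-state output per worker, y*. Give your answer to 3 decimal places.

At the steady state, Δk = 0, so s·k^α = (n + δ)·k.
Rearranging, k^(1−α) = s / (n + δ).
k^0.7 = 0.34 / (0.002 + 0.062) = 0.34 / 0.064 = 5.3125
k* = 5.3125^(1/0.7) ≈ 10.8678
y* = (k*)^α = 10.8678^0.3 ≈ 2.0457

y* = 2.046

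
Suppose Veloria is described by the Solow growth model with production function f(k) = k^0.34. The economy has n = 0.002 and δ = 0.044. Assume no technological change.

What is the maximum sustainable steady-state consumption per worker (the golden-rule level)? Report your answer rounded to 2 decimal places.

At the golden rule, f'(k) = n + δ, so α·k^(α−1) = n + δ and k_gold = (α/(n + δ))^(1/(1−α)).
k_gold = (0.34/0.046)^(1/0.66) = 7.3913^1.5152 ≈ 20.7150
c_gold = f(k_gold) − (n + δ)·k_gold = 2.8024 − 0.046×20.7150 ≈ 1.8495

c_gold ≈ 1.85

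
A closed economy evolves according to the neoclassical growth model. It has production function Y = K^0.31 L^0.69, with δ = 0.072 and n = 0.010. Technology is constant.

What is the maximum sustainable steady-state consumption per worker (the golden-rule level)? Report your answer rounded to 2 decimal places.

c_gold ≈ 1.25

At the golden rule, f'(k) = n + δ, so α·k^(α−1) = n + δ and k_gold = (α/(n + δ))^(1/(1−α)).
k_gold = (0.31/0.082)^(1/0.69) = 3.7805^1.4493 ≈ 6.8714
c_gold = f(k_gold) − (n + δ)·k_gold = 1.8175 − 0.082×6.8714 ≈ 1.2540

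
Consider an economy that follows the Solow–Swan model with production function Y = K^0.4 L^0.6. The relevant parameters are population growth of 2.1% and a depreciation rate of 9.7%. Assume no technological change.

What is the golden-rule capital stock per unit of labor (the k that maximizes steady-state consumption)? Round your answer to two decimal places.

The golden rule sets f'(k) = n + δ, i.e. α·k^(α−1) = n + δ.
So k^(1−α) = α / (n + δ) = 0.4 / 0.118 = 3.3898.
k_gold = 3.3898^(1/0.6) ≈ 7.6493

k_gold ≈ 7.65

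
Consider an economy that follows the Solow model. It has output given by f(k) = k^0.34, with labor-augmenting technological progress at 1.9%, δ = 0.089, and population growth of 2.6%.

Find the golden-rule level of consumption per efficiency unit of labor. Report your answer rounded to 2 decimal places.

At the golden rule, f'(k) = n + g + δ, so α·k^(α−1) = n + g + δ and k_gold = (α/(n + g + δ))^(1/(1−α)).
k_gold = (0.34/0.134)^(1/0.66) = 2.5373^1.5152 ≈ 4.0992
c_gold = f(k_gold) − (n + g + δ)·k_gold = 1.6155 − 0.134×4.0992 ≈ 1.0662

c_gold ≈ 1.07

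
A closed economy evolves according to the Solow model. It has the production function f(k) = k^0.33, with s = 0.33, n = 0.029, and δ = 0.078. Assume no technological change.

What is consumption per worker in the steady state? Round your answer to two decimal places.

c* = 1.17

At the steady state, Δk = 0, so s·k^α = (n + δ)·k.
Dividing both sides by k: k^(1−α) = s / (n + δ).
k^0.67 = 0.33 / (0.029 + 0.078) = 0.33 / 0.107 = 3.0841
k* = 3.0841^(1/0.67) ≈ 5.3708
y* = (k*)^α = 5.3708^0.33 ≈ 1.7415
c* = (1 − s)·y* = (1 − 0.33) × 1.7415 ≈ 1.1668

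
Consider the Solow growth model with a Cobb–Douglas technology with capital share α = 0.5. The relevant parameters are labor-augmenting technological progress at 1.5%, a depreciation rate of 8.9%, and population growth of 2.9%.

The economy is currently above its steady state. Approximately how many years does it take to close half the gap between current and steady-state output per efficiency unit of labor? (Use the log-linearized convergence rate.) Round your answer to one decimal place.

half-life ≈ 10.4 years

Near the steady state the convergence rate is λ = (1 − α)(n + g + δ).
λ = (1 − 0.5) × 0.133 = 0.5 × 0.133 = 0.0665
Half-life = ln 2 / λ = 0.6931 / 0.0665 ≈ 10.42 years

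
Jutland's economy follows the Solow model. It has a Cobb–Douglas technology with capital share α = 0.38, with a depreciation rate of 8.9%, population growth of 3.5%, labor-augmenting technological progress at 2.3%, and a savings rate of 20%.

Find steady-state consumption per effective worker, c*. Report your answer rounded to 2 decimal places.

In steady state, investment equals break-even investment: s·k^α = (n + g + δ)·k.
Rearranging, k^(1−α) = s / (n + g + δ).
k^0.62 = 0.20 / (0.035 + 0.023 + 0.089) = 0.20 / 0.147 = 1.3605
k* = 1.3605^(1/0.62) ≈ 1.6430
y* = (k*)^α = 1.6430^0.38 ≈ 1.2077
c* = (1 − s)·y* = (1 − 0.20) × 1.2077 ≈ 0.9662

c* ≈ 0.97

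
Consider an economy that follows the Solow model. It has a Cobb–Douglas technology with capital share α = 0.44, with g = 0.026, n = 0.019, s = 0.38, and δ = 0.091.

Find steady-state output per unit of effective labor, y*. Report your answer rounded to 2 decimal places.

y* ≈ 2.24

In steady state, investment equals break-even investment: s·k^α = (n + g + δ)·k.
Rearranging, k^(1−α) = s / (n + g + δ).
k^0.56 = 0.38 / (0.019 + 0.026 + 0.091) = 0.38 / 0.136 = 2.7941
k* = 2.7941^(1/0.56) ≈ 6.2641
y* = (k*)^α = 6.2641^0.44 ≈ 2.2419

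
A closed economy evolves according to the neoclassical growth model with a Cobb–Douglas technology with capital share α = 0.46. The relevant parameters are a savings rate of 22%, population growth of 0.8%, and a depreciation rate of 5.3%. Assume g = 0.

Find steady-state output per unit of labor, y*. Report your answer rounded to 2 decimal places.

y* ≈ 2.98

Steady state requires s·f(k) = (n + δ)·k, i.e. s·k^α = (n + δ)·k.
Dividing both sides by k: k^(1−α) = s / (n + δ).
k^0.54 = 0.22 / (0.008 + 0.053) = 0.22 / 0.061 = 3.6066
k* = 3.6066^(1/0.54) ≈ 10.7563
y* = (k*)^α = 10.7563^0.46 ≈ 2.9824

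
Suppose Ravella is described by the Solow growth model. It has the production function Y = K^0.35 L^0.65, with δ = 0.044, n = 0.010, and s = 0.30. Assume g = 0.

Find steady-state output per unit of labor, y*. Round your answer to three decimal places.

y* ≈ 2.518

Steady state requires s·f(k) = (n + δ)·k, i.e. s·k^α = (n + δ)·k.
Rearranging, k^(1−α) = s / (n + δ).
k^0.65 = 0.30 / (0.010 + 0.044) = 0.30 / 0.054 = 5.5556
k* = 5.5556^(1/0.65) ≈ 13.9875
y* = (k*)^α = 13.9875^0.35 ≈ 2.5177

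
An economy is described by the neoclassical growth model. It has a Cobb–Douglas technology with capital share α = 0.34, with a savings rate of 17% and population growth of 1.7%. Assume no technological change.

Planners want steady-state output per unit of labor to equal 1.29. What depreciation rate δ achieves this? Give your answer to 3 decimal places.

Steady state requires s·f(k) = (n + δ)·k, i.e. s·k^α = (n + δ)·k.
Since y* = [s/(n + δ)]^(α/(1−α)), we have s/(n + δ) = (y*)^((1−α)/α) = 1.29^1.9412 = 1.6394.
Therefore n + δ = s / 1.6394 = 0.17 / 1.6394 = 0.1037, so δ = 0.1037 − 0.017 = 0.0867.

δ ≈ 0.087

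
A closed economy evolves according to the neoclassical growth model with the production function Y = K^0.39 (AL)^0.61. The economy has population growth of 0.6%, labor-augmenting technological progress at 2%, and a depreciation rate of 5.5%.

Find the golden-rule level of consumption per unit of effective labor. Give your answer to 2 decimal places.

At the golden rule, f'(k) = n + g + δ, so α·k^(α−1) = n + g + δ and k_gold = (α/(n + g + δ))^(1/(1−α)).
k_gold = (0.39/0.081)^(1/0.61) = 4.8148^1.6393 ≈ 13.1508
c_gold = f(k_gold) − (n + g + δ)·k_gold = 2.7314 − 0.081×13.1508 ≈ 1.6662

c_gold ≈ 1.67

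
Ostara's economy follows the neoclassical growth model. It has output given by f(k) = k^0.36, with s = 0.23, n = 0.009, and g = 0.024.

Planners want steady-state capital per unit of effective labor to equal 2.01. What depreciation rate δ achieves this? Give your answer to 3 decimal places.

At the steady state, Δk = 0, so s·k^α = (n + g + δ)·k.
So s / (n + g + δ) = (k*)^(1−α) = 2.01^0.64 = 1.5633.
Therefore n + g + δ = s / 1.5633 = 0.23 / 1.5633 = 0.1471, so δ = 0.1471 − 0.033 = 0.1141.

δ ≈ 0.114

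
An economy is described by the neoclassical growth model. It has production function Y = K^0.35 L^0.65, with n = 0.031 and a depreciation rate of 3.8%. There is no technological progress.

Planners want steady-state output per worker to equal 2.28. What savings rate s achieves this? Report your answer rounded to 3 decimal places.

s ≈ 0.319

In steady state, investment equals break-even investment: s·k^α = (n + δ)·k.
Since y* = [s/(n + δ)]^(α/(1−α)), we have s/(n + δ) = (y*)^((1−α)/α) = 2.28^1.8571 = 4.6208.
Therefore s = 4.6208 × (n + δ) = 4.6208 × 0.069 = 0.3188.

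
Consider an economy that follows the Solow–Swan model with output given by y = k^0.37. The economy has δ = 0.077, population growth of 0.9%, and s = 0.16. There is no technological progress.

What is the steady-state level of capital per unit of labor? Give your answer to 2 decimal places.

k* = 2.68

In steady state, investment equals break-even investment: s·k^α = (n + δ)·k.
Dividing both sides by k: k^(1−α) = s / (n + δ).
k^0.63 = 0.16 / (0.009 + 0.077) = 0.16 / 0.086 = 1.8605
k* = 1.8605^(1/0.63) ≈ 2.6791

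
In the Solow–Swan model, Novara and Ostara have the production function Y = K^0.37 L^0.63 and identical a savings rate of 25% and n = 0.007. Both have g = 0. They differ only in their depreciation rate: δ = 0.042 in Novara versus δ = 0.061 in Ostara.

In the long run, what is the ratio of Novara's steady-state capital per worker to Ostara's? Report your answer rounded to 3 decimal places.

Steady-state k* = [s/(n + δ)]^(1/(1−α)), so the ratio is [ (s_N/(n + δ)_N) / (s_O/(n + δ)_O) ]^1.5873.
s_N/(n + δ)_N = 0.25/0.049 = 5.1020; s_O/(n + δ)_O = 0.25/0.068 = 3.6765.
Ratio = (5.1020/3.6765)^1.5873 = 1.3877^1.5873 ≈ 1.6822

ratio ≈ 1.682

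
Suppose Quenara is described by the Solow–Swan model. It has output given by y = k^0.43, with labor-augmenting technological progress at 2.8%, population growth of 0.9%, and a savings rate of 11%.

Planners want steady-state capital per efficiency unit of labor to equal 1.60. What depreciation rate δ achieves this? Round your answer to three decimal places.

δ ≈ 0.047

In steady state, investment equals break-even investment: s·k^α = (n + g + δ)·k.
So s / (n + g + δ) = (k*)^(1−α) = 1.60^0.57 = 1.3072.
Therefore n + g + δ = s / 1.3072 = 0.11 / 1.3072 = 0.0841, so δ = 0.0841 − 0.037 = 0.0471.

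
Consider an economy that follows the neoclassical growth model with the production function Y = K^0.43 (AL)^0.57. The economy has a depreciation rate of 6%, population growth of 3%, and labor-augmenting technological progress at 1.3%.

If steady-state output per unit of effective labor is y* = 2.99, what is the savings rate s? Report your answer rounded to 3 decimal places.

s ≈ 0.440

In steady state, investment equals break-even investment: s·k^α = (n + g + δ)·k.
Since y* = [s/(n + g + δ)]^(α/(1−α)), we have s/(n + g + δ) = (y*)^((1−α)/α) = 2.99^1.3256 = 4.2712.
Therefore s = 4.2712 × (n + g + δ) = 4.2712 × 0.103 = 0.4399.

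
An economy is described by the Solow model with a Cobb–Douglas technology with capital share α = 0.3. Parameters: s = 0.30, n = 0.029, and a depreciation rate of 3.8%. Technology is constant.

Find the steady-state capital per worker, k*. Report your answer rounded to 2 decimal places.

In steady state, investment equals break-even investment: s·k^α = (n + δ)·k.
Dividing both sides by k: k^(1−α) = s / (n + δ).
k^0.7 = 0.30 / (0.029 + 0.038) = 0.30 / 0.067 = 4.4776
k* = 4.4776^(1/0.7) ≈ 8.5126

k* = 8.51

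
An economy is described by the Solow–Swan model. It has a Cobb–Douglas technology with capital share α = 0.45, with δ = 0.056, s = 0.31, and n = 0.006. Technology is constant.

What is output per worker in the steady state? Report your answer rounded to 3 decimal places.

At the steady state, Δk = 0, so s·k^α = (n + δ)·k.
Rearranging, k^(1−α) = s / (n + δ).
k^0.55 = 0.31 / (0.006 + 0.056) = 0.31 / 0.062 = 5.0000
k* = 5.0000^(1/0.55) ≈ 18.6575
y* = (k*)^α = 18.6575^0.45 ≈ 3.7315

y* ≈ 3.732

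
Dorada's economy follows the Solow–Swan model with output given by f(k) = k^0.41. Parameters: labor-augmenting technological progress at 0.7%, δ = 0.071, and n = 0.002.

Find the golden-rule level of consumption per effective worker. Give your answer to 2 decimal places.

c_gold ≈ 1.84

At the golden rule, f'(k) = n + g + δ, so α·k^(α−1) = n + g + δ and k_gold = (α/(n + g + δ))^(1/(1−α)).
k_gold = (0.41/0.080)^(1/0.59) = 5.1250^1.6949 ≈ 15.9537
c_gold = f(k_gold) − (n + g + δ)·k_gold = 3.1130 − 0.080×15.9537 ≈ 1.8367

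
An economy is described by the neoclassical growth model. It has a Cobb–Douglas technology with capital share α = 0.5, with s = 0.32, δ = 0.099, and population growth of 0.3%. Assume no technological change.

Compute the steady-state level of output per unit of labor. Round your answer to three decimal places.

Steady state requires s·f(k) = (n + δ)·k, i.e. s·k^α = (n + δ)·k.
Dividing both sides by k: k^(1−α) = s / (n + δ).
k^0.5 = 0.32 / (0.003 + 0.099) = 0.32 / 0.102 = 3.1373
k* = 3.1373^(1/0.5) ≈ 9.8427
y* = (k*)^α = 9.8427^0.5 ≈ 3.1373

y* = 3.137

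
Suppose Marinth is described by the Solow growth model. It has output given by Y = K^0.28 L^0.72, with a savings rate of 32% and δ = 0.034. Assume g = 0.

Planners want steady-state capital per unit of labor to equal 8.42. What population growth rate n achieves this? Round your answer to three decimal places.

n ≈ 0.035

Steady state requires s·f(k) = (n + δ)·k, i.e. s·k^α = (n + δ)·k.
So s / (n + δ) = (k*)^(1−α) = 8.42^0.72 = 4.6369.
Therefore n + δ = s / 4.6369 = 0.32 / 4.6369 = 0.0690, so n = 0.0690 − 0.034 = 0.0350.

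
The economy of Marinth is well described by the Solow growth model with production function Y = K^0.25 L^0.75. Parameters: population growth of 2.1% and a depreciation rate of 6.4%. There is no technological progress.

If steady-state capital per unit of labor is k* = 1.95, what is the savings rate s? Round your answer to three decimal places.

In steady state, investment equals break-even investment: s·k^α = (n + δ)·k.
So s / (n + δ) = (k*)^(1−α) = 1.95^0.75 = 1.6502.
Therefore s = 1.6502 × (n + δ) = 1.6502 × 0.085 = 0.1403.

s ≈ 0.140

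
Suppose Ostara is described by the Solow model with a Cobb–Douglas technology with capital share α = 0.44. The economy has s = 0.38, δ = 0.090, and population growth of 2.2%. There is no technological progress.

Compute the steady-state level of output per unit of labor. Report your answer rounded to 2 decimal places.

y* ≈ 2.61

Steady state requires s·f(k) = (n + δ)·k, i.e. s·k^α = (n + δ)·k.
Rearranging, k^(1−α) = s / (n + δ).
k^0.56 = 0.38 / (0.022 + 0.090) = 0.38 / 0.112 = 3.3929
k* = 3.3929^(1/0.56) ≈ 8.8603
y* = (k*)^α = 8.8603^0.44 ≈ 2.6114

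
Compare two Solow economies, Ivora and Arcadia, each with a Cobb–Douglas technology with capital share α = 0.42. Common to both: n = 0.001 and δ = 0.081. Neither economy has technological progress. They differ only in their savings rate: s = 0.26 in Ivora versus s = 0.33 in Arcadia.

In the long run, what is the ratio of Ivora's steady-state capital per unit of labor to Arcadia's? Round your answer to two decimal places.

k*_I / k*_A ≈ 0.66

Steady-state k* = [s/(n + δ)]^(1/(1−α)), so the ratio is [ (s_I/(n + δ)_I) / (s_A/(n + δ)_A) ]^1.7241.
s_I/(n + δ)_I = 0.26/0.082 = 3.1707; s_A/(n + δ)_A = 0.33/0.082 = 4.0244.
Ratio = (3.1707/4.0244)^1.7241 = 0.7879^1.7241 ≈ 0.6630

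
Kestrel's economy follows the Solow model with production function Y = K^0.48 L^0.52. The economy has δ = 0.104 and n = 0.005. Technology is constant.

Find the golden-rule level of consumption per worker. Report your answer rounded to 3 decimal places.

c_gold ≈ 2.043

At the golden rule, f'(k) = n + δ, so α·k^(α−1) = n + δ and k_gold = (α/(n + δ))^(1/(1−α)).
k_gold = (0.48/0.109)^(1/0.52) = 4.4037^1.9231 ≈ 17.3032
c_gold = f(k_gold) − (n + δ)·k_gold = 3.9292 − 0.109×17.3032 ≈ 2.0432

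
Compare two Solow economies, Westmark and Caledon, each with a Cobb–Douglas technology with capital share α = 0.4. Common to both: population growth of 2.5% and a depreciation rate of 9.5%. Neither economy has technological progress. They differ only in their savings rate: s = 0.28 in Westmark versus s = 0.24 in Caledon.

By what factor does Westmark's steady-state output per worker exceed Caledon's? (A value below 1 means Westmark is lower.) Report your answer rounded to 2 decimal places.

y*_W / y*_C ≈ 1.11

Steady-state y* = [s/(n + δ)]^(α/(1−α)), so the ratio is [ (s_W/(n + δ)_W) / (s_C/(n + δ)_C) ]^0.6667.
s_W/(n + δ)_W = 0.28/0.120 = 2.3333; s_C/(n + δ)_C = 0.24/0.120 = 2.0000.
Ratio = (2.3333/2.0000)^0.6667 = 1.1667^0.6667 ≈ 1.1083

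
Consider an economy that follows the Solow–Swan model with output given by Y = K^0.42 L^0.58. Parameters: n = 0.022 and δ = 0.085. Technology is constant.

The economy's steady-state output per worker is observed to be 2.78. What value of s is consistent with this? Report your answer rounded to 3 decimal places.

In steady state, investment equals break-even investment: s·k^α = (n + δ)·k.
Since y* = [s/(n + δ)]^(α/(1−α)), we have s/(n + δ) = (y*)^((1−α)/α) = 2.78^1.381 = 4.1042.
Therefore s = 4.1042 × (n + δ) = 4.1042 × 0.107 = 0.4391.

s ≈ 0.439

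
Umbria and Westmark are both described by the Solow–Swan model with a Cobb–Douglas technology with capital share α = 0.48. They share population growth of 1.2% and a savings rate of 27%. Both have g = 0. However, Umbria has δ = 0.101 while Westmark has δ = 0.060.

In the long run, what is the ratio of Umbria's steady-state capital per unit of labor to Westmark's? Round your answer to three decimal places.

Steady-state k* = [s/(n + δ)]^(1/(1−α)), so the ratio is [ (s_U/(n + δ)_U) / (s_W/(n + δ)_W) ]^1.9231.
s_U/(n + δ)_U = 0.27/0.113 = 2.3894; s_W/(n + δ)_W = 0.27/0.072 = 3.7500.
Ratio = (2.3894/3.7500)^1.9231 = 0.6372^1.9231 ≈ 0.4203

ratio ≈ 0.420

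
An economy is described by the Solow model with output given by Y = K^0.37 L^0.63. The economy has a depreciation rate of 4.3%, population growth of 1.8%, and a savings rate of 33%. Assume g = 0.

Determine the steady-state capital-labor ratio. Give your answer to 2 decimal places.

Steady state requires s·f(k) = (n + δ)·k, i.e. s·k^α = (n + δ)·k.
Dividing both sides by k: k^(1−α) = s / (n + δ).
k^0.63 = 0.33 / (0.018 + 0.043) = 0.33 / 0.061 = 5.4098
k* = 5.4098^(1/0.63) ≈ 14.5807

k* ≈ 14.58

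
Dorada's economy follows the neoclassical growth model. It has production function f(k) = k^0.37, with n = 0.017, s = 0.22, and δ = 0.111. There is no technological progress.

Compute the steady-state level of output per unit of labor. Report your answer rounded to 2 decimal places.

In steady state, investment equals break-even investment: s·k^α = (n + δ)·k.
Rearranging, k^(1−α) = s / (n + δ).
k^0.63 = 0.22 / (0.017 + 0.111) = 0.22 / 0.128 = 1.7188
k* = 1.7188^(1/0.63) ≈ 2.3625
y* = (k*)^α = 2.3625^0.37 ≈ 1.3745

y* ≈ 1.37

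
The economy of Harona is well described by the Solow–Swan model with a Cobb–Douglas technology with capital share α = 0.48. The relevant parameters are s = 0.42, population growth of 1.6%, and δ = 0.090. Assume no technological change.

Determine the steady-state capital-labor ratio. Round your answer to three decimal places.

In steady state, investment equals break-even investment: s·k^α = (n + δ)·k.
Dividing both sides by k: k^(1−α) = s / (n + δ).
k^0.52 = 0.42 / (0.016 + 0.090) = 0.42 / 0.106 = 3.9623
k* = 3.9623^(1/0.52) ≈ 14.1221

k* = 14.122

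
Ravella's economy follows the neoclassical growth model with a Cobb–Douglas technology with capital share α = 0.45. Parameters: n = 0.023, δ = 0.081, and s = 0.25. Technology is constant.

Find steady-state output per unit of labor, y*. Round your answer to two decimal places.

Steady state requires s·f(k) = (n + δ)·k, i.e. s·k^α = (n + δ)·k.
Dividing both sides by k: k^(1−α) = s / (n + δ).
k^0.55 = 0.25 / (0.023 + 0.081) = 0.25 / 0.104 = 2.4038
k* = 2.4038^(1/0.55) ≈ 4.9265
y* = (k*)^α = 4.9265^0.45 ≈ 2.0495

y* ≈ 2.05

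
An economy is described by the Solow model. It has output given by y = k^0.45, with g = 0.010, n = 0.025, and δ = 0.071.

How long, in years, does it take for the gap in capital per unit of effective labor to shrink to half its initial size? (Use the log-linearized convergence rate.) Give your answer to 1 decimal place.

Near the steady state the convergence rate is λ = (1 − α)(n + g + δ).
λ = (1 − 0.45) × 0.106 = 0.55 × 0.106 = 0.0583
Half-life = ln 2 / λ = 0.6931 / 0.0583 ≈ 11.89 years

t_½ ≈ 11.9 years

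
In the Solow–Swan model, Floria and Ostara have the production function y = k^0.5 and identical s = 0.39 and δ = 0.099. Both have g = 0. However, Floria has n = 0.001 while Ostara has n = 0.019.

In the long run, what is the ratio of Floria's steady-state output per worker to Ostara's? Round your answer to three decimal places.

Steady-state y* = [s/(n + δ)]^(α/(1−α)), so the ratio is [ (s_F/(n + δ)_F) / (s_O/(n + δ)_O) ]^1.
s_F/(n + δ)_F = 0.39/0.100 = 3.9000; s_O/(n + δ)_O = 0.39/0.118 = 3.3051.
Ratio = (3.9000/3.3051)^1 = 1.1800^1 ≈ 1.1800

ratio ≈ 1.180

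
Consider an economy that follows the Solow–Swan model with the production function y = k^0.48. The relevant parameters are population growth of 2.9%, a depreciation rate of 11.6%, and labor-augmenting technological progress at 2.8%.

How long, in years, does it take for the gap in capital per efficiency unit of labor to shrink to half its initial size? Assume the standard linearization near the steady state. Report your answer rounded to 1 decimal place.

Near the steady state the convergence rate is λ = (1 − α)(n + g + δ).
λ = (1 − 0.48) × 0.173 = 0.52 × 0.173 = 0.08996
Half-life = ln 2 / λ = 0.6931 / 0.08996 ≈ 7.70 years

t_½ ≈ 7.7 years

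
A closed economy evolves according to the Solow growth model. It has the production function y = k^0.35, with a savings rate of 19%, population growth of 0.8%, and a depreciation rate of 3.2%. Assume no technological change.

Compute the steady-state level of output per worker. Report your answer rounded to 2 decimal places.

Steady state requires s·f(k) = (n + δ)·k, i.e. s·k^α = (n + δ)·k.
Dividing both sides by k: k^(1−α) = s / (n + δ).
k^0.65 = 0.19 / (0.008 + 0.032) = 0.19 / 0.040 = 4.7500
k* = 4.7500^(1/0.65) ≈ 10.9918
y* = (k*)^α = 10.9918^0.35 ≈ 2.3141

y* ≈ 2.31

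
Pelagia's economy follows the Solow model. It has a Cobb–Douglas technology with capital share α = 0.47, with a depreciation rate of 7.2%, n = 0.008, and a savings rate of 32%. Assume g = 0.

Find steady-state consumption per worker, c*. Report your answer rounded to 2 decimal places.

c* = 2.32

In steady state, investment equals break-even investment: s·k^α = (n + δ)·k.
Dividing both sides by k: k^(1−α) = s / (n + δ).
k^0.53 = 0.32 / (0.008 + 0.072) = 0.32 / 0.080 = 4.0000
k* = 4.0000^(1/0.53) ≈ 13.6761
y* = (k*)^α = 13.6761^0.47 ≈ 3.4190
c* = (1 − s)·y* = (1 − 0.32) × 3.4190 ≈ 2.3249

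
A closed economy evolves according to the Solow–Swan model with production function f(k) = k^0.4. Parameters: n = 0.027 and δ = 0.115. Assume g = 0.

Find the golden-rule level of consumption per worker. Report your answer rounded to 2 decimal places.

c_gold ≈ 1.20

At the golden rule, f'(k) = n + δ, so α·k^(α−1) = n + δ and k_gold = (α/(n + δ))^(1/(1−α)).
k_gold = (0.4/0.142)^(1/0.6) = 2.8169^1.6667 ≈ 5.6187
c_gold = f(k_gold) − (n + δ)·k_gold = 1.9946 − 0.142×5.6187 ≈ 1.1967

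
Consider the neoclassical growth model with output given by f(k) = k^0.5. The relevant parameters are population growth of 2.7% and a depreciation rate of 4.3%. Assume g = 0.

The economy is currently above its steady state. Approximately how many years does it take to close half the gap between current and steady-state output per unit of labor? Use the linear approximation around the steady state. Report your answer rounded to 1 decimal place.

Near the steady state the convergence rate is λ = (1 − α)(n + δ).
λ = (1 − 0.5) × 0.070 = 0.5 × 0.070 = 0.0350
Half-life = ln 2 / λ = 0.6931 / 0.0350 ≈ 19.80 years

half-life ≈ 19.8 years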